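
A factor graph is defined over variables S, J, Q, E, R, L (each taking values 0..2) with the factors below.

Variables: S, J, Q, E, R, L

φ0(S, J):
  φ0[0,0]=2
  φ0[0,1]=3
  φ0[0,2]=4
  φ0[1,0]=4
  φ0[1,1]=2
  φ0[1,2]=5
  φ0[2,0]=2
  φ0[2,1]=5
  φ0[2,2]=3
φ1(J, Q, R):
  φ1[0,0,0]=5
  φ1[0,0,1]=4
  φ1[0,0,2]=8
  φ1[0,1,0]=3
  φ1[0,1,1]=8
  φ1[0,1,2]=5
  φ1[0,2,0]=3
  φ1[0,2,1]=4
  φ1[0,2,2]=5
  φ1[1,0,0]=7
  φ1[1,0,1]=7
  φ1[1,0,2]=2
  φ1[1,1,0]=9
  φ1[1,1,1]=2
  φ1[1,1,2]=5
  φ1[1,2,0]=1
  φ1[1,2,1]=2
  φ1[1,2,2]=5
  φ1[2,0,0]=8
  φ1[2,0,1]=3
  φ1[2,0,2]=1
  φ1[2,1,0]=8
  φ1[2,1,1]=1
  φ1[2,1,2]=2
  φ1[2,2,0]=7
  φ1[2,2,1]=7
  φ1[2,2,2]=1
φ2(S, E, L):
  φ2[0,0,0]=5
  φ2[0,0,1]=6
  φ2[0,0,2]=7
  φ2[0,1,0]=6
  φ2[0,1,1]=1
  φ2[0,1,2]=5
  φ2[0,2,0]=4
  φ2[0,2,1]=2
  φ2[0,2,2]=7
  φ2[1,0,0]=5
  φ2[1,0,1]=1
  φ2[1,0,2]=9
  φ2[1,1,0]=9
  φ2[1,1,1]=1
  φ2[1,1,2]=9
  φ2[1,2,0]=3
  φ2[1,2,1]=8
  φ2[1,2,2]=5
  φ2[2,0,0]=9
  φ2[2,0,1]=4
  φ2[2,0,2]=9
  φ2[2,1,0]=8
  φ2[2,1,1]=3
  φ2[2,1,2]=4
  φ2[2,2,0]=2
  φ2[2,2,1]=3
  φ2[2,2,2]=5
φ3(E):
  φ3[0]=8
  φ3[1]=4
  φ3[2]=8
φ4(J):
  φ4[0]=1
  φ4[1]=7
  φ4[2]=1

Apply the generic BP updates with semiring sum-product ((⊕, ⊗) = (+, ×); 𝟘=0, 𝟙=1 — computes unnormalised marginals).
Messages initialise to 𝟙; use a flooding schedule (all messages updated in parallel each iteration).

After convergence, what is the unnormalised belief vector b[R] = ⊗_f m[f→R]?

init: all messages = 𝟙 over 3 values
r1 m[φ0→S] = [9, 11, 10]
r1 m[φ0→J] = [8, 10, 12]
r1 m[φ1→J] = [45, 40, 38]
r1 m[φ1→Q] = [45, 43, 35]
r1 m[φ1→R] = [51, 38, 34]
r1 m[φ2→S] = [43, 50, 47]
r1 m[φ2→E] = [55, 46, 39]
r1 m[φ2→L] = [51, 29, 60]
r1 m[φ3→E] = [8, 4, 8]
r1 m[φ4→J] = [1, 7, 1]
r1 m[S→φ0] = [1, 1, 1]
r1 m[S→φ2] = [1, 1, 1]
r1 m[J→φ0] = [1, 1, 1]
r1 m[J→φ1] = [1, 1, 1]
r1 m[J→φ4] = [1, 1, 1]
r1 m[Q→φ1] = [1, 1, 1]
r1 m[E→φ2] = [1, 1, 1]
r1 m[E→φ3] = [1, 1, 1]
r1 m[R→φ1] = [1, 1, 1]
r1 m[L→φ2] = [1, 1, 1]
r2 m[φ0→S] = [9, 11, 10]
r2 m[φ0→J] = [8, 10, 12]
r2 m[φ1→J] = [45, 40, 38]
r2 m[φ1→Q] = [45, 43, 35]
r2 m[φ1→R] = [51, 38, 34]
r2 m[φ2→S] = [43, 50, 47]
r2 m[φ2→E] = [55, 46, 39]
r2 m[φ2→L] = [51, 29, 60]
r2 m[φ3→E] = [8, 4, 8]
r2 m[φ4→J] = [1, 7, 1]
r2 m[S→φ0] = [43, 50, 47]
r2 m[S→φ2] = [9, 11, 10]
r2 m[J→φ0] = [45, 280, 38]
r2 m[J→φ1] = [8, 70, 12]
r2 m[J→φ4] = [360, 400, 456]
r2 m[Q→φ1] = [1, 1, 1]
r2 m[E→φ2] = [8, 4, 8]
r2 m[E→φ3] = [55, 46, 39]
r2 m[R→φ1] = [1, 1, 1]
r2 m[L→φ2] = [1, 1, 1]
r3 m[φ0→S] = [1082, 930, 1604]
r3 m[φ0→J] = [380, 464, 563]
r3 m[φ1→J] = [45, 40, 38]
r3 m[φ1→Q] = [1400, 1380, 836]
r3 m[φ1→R] = [1554, 1030, 1032]
r3 m[φ2→S] = [296, 324, 316]
r3 m[φ2→E] = [547, 467, 393]
r3 m[φ2→L] = [3164, 2128, 4096]
r3 m[φ3→E] = [8, 4, 8]
r3 m[φ4→J] = [1, 7, 1]
r3 m[S→φ0] = [43, 50, 47]
r3 m[S→φ2] = [9, 11, 10]
r3 m[J→φ0] = [45, 280, 38]
r3 m[J→φ1] = [8, 70, 12]
r3 m[J→φ4] = [360, 400, 456]
r3 m[Q→φ1] = [1, 1, 1]
r3 m[E→φ2] = [8, 4, 8]
r3 m[E→φ3] = [55, 46, 39]
r3 m[R→φ1] = [1, 1, 1]
r3 m[L→φ2] = [1, 1, 1]
r4 m[φ0→S] = [1082, 930, 1604]
r4 m[φ0→J] = [380, 464, 563]
r4 m[φ1→J] = [45, 40, 38]
r4 m[φ1→Q] = [1400, 1380, 836]
r4 m[φ1→R] = [1554, 1030, 1032]
r4 m[φ2→S] = [296, 324, 316]
r4 m[φ2→E] = [547, 467, 393]
r4 m[φ2→L] = [3164, 2128, 4096]
r4 m[φ3→E] = [8, 4, 8]
r4 m[φ4→J] = [1, 7, 1]
r4 m[S→φ0] = [296, 324, 316]
r4 m[S→φ2] = [1082, 930, 1604]
r4 m[J→φ0] = [45, 280, 38]
r4 m[J→φ1] = [380, 3248, 563]
r4 m[J→φ4] = [17100, 18560, 21394]
r4 m[Q→φ1] = [1, 1, 1]
r4 m[E→φ2] = [8, 4, 8]
r4 m[E→φ3] = [547, 467, 393]
r4 m[R→φ1] = [1, 1, 1]
r4 m[L→φ2] = [1, 1, 1]
r5 m[φ0→S] = [1082, 930, 1604]
r5 m[φ0→J] = [2520, 3116, 3752]
r5 m[φ1→J] = [45, 40, 38]
r5 m[φ1→Q] = [65184, 64241, 38989]
r5 m[φ1→R] = [72345, 48001, 48068]
r5 m[φ2→S] = [296, 324, 316]
r5 m[φ2→E] = [68714, 54714, 44986]
r5 m[φ2→L] = [389352, 253328, 485776]
r5 m[φ3→E] = [8, 4, 8]
r5 m[φ4→J] = [1, 7, 1]
r5 m[S→φ0] = [296, 324, 316]
r5 m[S→φ2] = [1082, 930, 1604]
r5 m[J→φ0] = [45, 280, 38]
r5 m[J→φ1] = [380, 3248, 563]
r5 m[J→φ4] = [17100, 18560, 21394]
r5 m[Q→φ1] = [1, 1, 1]
r5 m[E→φ2] = [8, 4, 8]
r5 m[E→φ3] = [547, 467, 393]
r5 m[R→φ1] = [1, 1, 1]
r5 m[L→φ2] = [1, 1, 1]
r6 m[φ0→S] = [1082, 930, 1604]
r6 m[φ0→J] = [2520, 3116, 3752]
r6 m[φ1→J] = [45, 40, 38]
r6 m[φ1→Q] = [65184, 64241, 38989]
r6 m[φ1→R] = [72345, 48001, 48068]
r6 m[φ2→S] = [296, 324, 316]
r6 m[φ2→E] = [68714, 54714, 44986]
r6 m[φ2→L] = [389352, 253328, 485776]
r6 m[φ3→E] = [8, 4, 8]
r6 m[φ4→J] = [1, 7, 1]
r6 m[S→φ0] = [296, 324, 316]
r6 m[S→φ2] = [1082, 930, 1604]
r6 m[J→φ0] = [45, 280, 38]
r6 m[J→φ1] = [2520, 21812, 3752]
r6 m[J→φ4] = [113400, 124640, 142576]
r6 m[Q→φ1] = [1, 1, 1]
r6 m[E→φ2] = [8, 4, 8]
r6 m[E→φ3] = [68714, 54714, 44986]
r6 m[R→φ1] = [1, 1, 1]
r6 m[L→φ2] = [1, 1, 1]
r7 m[φ0→S] = [1082, 930, 1604]
r7 m[φ0→J] = [2520, 3116, 3752]
r7 m[φ1→J] = [45, 40, 38]
r7 m[φ1→Q] = [436856, 430584, 261016]
r7 m[φ1→R] = [484820, 321524, 322112]
r7 m[φ2→S] = [296, 324, 316]
r7 m[φ2→E] = [68714, 54714, 44986]
r7 m[φ2→L] = [389352, 253328, 485776]
r7 m[φ3→E] = [8, 4, 8]
r7 m[φ4→J] = [1, 7, 1]
r7 m[S→φ0] = [296, 324, 316]
r7 m[S→φ2] = [1082, 930, 1604]
r7 m[J→φ0] = [45, 280, 38]
r7 m[J→φ1] = [2520, 21812, 3752]
r7 m[J→φ4] = [113400, 124640, 142576]
r7 m[Q→φ1] = [1, 1, 1]
r7 m[E→φ2] = [8, 4, 8]
r7 m[E→φ3] = [68714, 54714, 44986]
r7 m[R→φ1] = [1, 1, 1]
r7 m[L→φ2] = [1, 1, 1]
r8 m[φ0→S] = [1082, 930, 1604]
r8 m[φ0→J] = [2520, 3116, 3752]
r8 m[φ1→J] = [45, 40, 38]
r8 m[φ1→Q] = [436856, 430584, 261016]
r8 m[φ1→R] = [484820, 321524, 322112]
r8 m[φ2→S] = [296, 324, 316]
r8 m[φ2→E] = [68714, 54714, 44986]
r8 m[φ2→L] = [389352, 253328, 485776]
r8 m[φ3→E] = [8, 4, 8]
r8 m[φ4→J] = [1, 7, 1]
r8 m[S→φ0] = [296, 324, 316]
r8 m[S→φ2] = [1082, 930, 1604]
r8 m[J→φ0] = [45, 280, 38]
r8 m[J→φ1] = [2520, 21812, 3752]
r8 m[J→φ4] = [113400, 124640, 142576]
r8 m[Q→φ1] = [1, 1, 1]
r8 m[E→φ2] = [8, 4, 8]
r8 m[E→φ3] = [68714, 54714, 44986]
r8 m[R→φ1] = [1, 1, 1]
r8 m[L→φ2] = [1, 1, 1]
fixed point reached at round 8
b[R] = ⊗ incoming = [484820, 321524, 322112]

b[R] = [484820, 321524, 322112]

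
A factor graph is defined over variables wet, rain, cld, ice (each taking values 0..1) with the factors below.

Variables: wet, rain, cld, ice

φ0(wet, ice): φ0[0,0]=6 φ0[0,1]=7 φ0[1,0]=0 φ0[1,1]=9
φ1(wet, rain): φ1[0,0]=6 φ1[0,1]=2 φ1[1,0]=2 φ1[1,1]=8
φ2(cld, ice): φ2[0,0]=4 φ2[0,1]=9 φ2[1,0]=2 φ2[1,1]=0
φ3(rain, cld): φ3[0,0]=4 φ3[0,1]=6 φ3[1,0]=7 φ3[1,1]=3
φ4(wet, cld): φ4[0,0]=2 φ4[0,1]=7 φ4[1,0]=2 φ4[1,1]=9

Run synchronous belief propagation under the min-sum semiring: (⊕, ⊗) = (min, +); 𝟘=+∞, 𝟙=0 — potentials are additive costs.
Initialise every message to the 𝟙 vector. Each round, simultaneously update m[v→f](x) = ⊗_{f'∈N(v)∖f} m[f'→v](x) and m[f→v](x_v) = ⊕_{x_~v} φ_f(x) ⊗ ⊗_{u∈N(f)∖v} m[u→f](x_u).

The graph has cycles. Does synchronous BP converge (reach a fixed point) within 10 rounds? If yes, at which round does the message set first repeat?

init: all messages = 𝟙 over 2 values
r1 m[φ0→wet] = [6, 0]
r1 m[φ0→ice] = [0, 7]
r1 m[φ1→wet] = [2, 2]
r1 m[φ1→rain] = [2, 2]
r1 m[φ2→cld] = [4, 0]
r1 m[φ2→ice] = [2, 0]
r1 m[φ3→rain] = [4, 3]
r1 m[φ3→cld] = [4, 3]
r1 m[φ4→wet] = [2, 2]
r1 m[φ4→cld] = [2, 7]
r1 m[wet→φ0] = [0, 0]
r1 m[wet→φ1] = [0, 0]
r1 m[wet→φ4] = [0, 0]
r1 m[rain→φ1] = [0, 0]
r1 m[rain→φ3] = [0, 0]
r1 m[cld→φ2] = [0, 0]
r1 m[cld→φ3] = [0, 0]
r1 m[cld→φ4] = [0, 0]
r1 m[ice→φ0] = [0, 0]
r1 m[ice→φ2] = [0, 0]
r2 m[φ0→wet] = [6, 0]
r2 m[φ0→ice] = [0, 7]
r2 m[φ1→wet] = [2, 2]
r2 m[φ1→rain] = [2, 2]
r2 m[φ2→cld] = [4, 0]
r2 m[φ2→ice] = [2, 0]
r2 m[φ3→rain] = [4, 3]
r2 m[φ3→cld] = [4, 3]
r2 m[φ4→wet] = [2, 2]
r2 m[φ4→cld] = [2, 7]
r2 m[wet→φ0] = [4, 4]
r2 m[wet→φ1] = [8, 2]
r2 m[wet→φ4] = [8, 2]
r2 m[rain→φ1] = [4, 3]
r2 m[rain→φ3] = [2, 2]
r2 m[cld→φ2] = [6, 10]
r2 m[cld→φ3] = [6, 7]
r2 m[cld→φ4] = [8, 3]
r2 m[ice→φ0] = [2, 0]
r2 m[ice→φ2] = [0, 7]
r3 m[φ0→wet] = [7, 2]
r3 m[φ0→ice] = [4, 11]
r3 m[φ1→wet] = [5, 6]
r3 m[φ1→rain] = [4, 10]
r3 m[φ2→cld] = [4, 2]
r3 m[φ2→ice] = [10, 10]
r3 m[φ3→rain] = [10, 10]
r3 m[φ3→cld] = [6, 5]
r3 m[φ4→wet] = [10, 10]
r3 m[φ4→cld] = [4, 11]
r3 m[wet→φ0] = [4, 4]
r3 m[wet→φ1] = [8, 2]
r3 m[wet→φ4] = [8, 2]
r3 m[rain→φ1] = [4, 3]
r3 m[rain→φ3] = [2, 2]
r3 m[cld→φ2] = [6, 10]
r3 m[cld→φ3] = [6, 7]
r3 m[cld→φ4] = [8, 3]
r3 m[ice→φ0] = [2, 0]
r3 m[ice→φ2] = [0, 7]
r4 m[φ0→wet] = [7, 2]
r4 m[φ0→ice] = [4, 11]
r4 m[φ1→wet] = [5, 6]
r4 m[φ1→rain] = [4, 10]
r4 m[φ2→cld] = [4, 2]
r4 m[φ2→ice] = [10, 10]
r4 m[φ3→rain] = [10, 10]
r4 m[φ3→cld] = [6, 5]
r4 m[φ4→wet] = [10, 10]
r4 m[φ4→cld] = [4, 11]
r4 m[wet→φ0] = [15, 16]
r4 m[wet→φ1] = [17, 12]
r4 m[wet→φ4] = [12, 8]
r4 m[rain→φ1] = [10, 10]
r4 m[rain→φ3] = [4, 10]
r4 m[cld→φ2] = [10, 16]
r4 m[cld→φ3] = [8, 13]
r4 m[cld→φ4] = [10, 7]
r4 m[ice→φ0] = [10, 10]
r4 m[ice→φ2] = [4, 11]
r5 m[φ0→wet] = [16, 10]
r5 m[φ0→ice] = [16, 22]
r5 m[φ1→wet] = [12, 12]
r5 m[φ1→rain] = [14, 19]
r5 m[φ2→cld] = [8, 6]
r5 m[φ2→ice] = [14, 16]
r5 m[φ3→rain] = [12, 15]
r5 m[φ3→cld] = [8, 10]
r5 m[φ4→wet] = [12, 12]
r5 m[φ4→cld] = [10, 17]
r5 m[wet→φ0] = [15, 16]
r5 m[wet→φ1] = [17, 12]
r5 m[wet→φ4] = [12, 8]
r5 m[rain→φ1] = [10, 10]
r5 m[rain→φ3] = [4, 10]
r5 m[cld→φ2] = [10, 16]
r5 m[cld→φ3] = [8, 13]
r5 m[cld→φ4] = [10, 7]
r5 m[ice→φ0] = [10, 10]
r5 m[ice→φ2] = [4, 11]
r6 m[φ0→wet] = [16, 10]
r6 m[φ0→ice] = [16, 22]
r6 m[φ1→wet] = [12, 12]
r6 m[φ1→rain] = [14, 19]
r6 m[φ2→cld] = [8, 6]
r6 m[φ2→ice] = [14, 16]
r6 m[φ3→rain] = [12, 15]
r6 m[φ3→cld] = [8, 10]
r6 m[φ4→wet] = [12, 12]
r6 m[φ4→cld] = [10, 17]
r6 m[wet→φ0] = [24, 24]
r6 m[wet→φ1] = [28, 22]
r6 m[wet→φ4] = [28, 22]
r6 m[rain→φ1] = [12, 15]
r6 m[rain→φ3] = [14, 19]
r6 m[cld→φ2] = [18, 27]
r6 m[cld→φ3] = [18, 23]
r6 m[cld→φ4] = [16, 16]
r6 m[ice→φ0] = [14, 16]
r6 m[ice→φ2] = [16, 22]
r7 m[φ0→wet] = [20, 14]
r7 m[φ0→ice] = [24, 31]
r7 m[φ1→wet] = [17, 14]
r7 m[φ1→rain] = [24, 30]
r7 m[φ2→cld] = [20, 18]
r7 m[φ2→ice] = [22, 27]
r7 m[φ3→rain] = [22, 25]
r7 m[φ3→cld] = [18, 20]
r7 m[φ4→wet] = [18, 18]
r7 m[φ4→cld] = [24, 31]
r7 m[wet→φ0] = [24, 24]
r7 m[wet→φ1] = [28, 22]
r7 m[wet→φ4] = [28, 22]
r7 m[rain→φ1] = [12, 15]
r7 m[rain→φ3] = [14, 19]
r7 m[cld→φ2] = [18, 27]
r7 m[cld→φ3] = [18, 23]
r7 m[cld→φ4] = [16, 16]
r7 m[ice→φ0] = [14, 16]
r7 m[ice→φ2] = [16, 22]
r8 m[φ0→wet] = [20, 14]
r8 m[φ0→ice] = [24, 31]
r8 m[φ1→wet] = [17, 14]
r8 m[φ1→rain] = [24, 30]
r8 m[φ2→cld] = [20, 18]
r8 m[φ2→ice] = [22, 27]
r8 m[φ3→rain] = [22, 25]
r8 m[φ3→cld] = [18, 20]
r8 m[φ4→wet] = [18, 18]
r8 m[φ4→cld] = [24, 31]
r8 m[wet→φ0] = [35, 32]
r8 m[wet→φ1] = [38, 32]
r8 m[wet→φ4] = [37, 28]
r8 m[rain→φ1] = [22, 25]
r8 m[rain→φ3] = [24, 30]
r8 m[cld→φ2] = [42, 51]
r8 m[cld→φ3] = [44, 49]
r8 m[cld→φ4] = [38, 38]
r8 m[ice→φ0] = [22, 27]
r8 m[ice→φ2] = [24, 31]
r9 m[φ0→wet] = [28, 22]
r9 m[φ0→ice] = [32, 41]
r9 m[φ1→wet] = [27, 24]
r9 m[φ1→rain] = [34, 40]
r9 m[φ2→cld] = [28, 26]
r9 m[φ2→ice] = [46, 51]
r9 m[φ3→rain] = [48, 51]
r9 m[φ3→cld] = [28, 30]
r9 m[φ4→wet] = [40, 40]
r9 m[φ4→cld] = [30, 37]
r9 m[wet→φ0] = [35, 32]
r9 m[wet→φ1] = [38, 32]
r9 m[wet→φ4] = [37, 28]
r9 m[rain→φ1] = [22, 25]
r9 m[rain→φ3] = [24, 30]
r9 m[cld→φ2] = [42, 51]
r9 m[cld→φ3] = [44, 49]
r9 m[cld→φ4] = [38, 38]
r9 m[ice→φ0] = [22, 27]
r9 m[ice→φ2] = [24, 31]
r10 m[φ0→wet] = [28, 22]
r10 m[φ0→ice] = [32, 41]
r10 m[φ1→wet] = [27, 24]
r10 m[φ1→rain] = [34, 40]
r10 m[φ2→cld] = [28, 26]
r10 m[φ2→ice] = [46, 51]
r10 m[φ3→rain] = [48, 51]
r10 m[φ3→cld] = [28, 30]
r10 m[φ4→wet] = [40, 40]
r10 m[φ4→cld] = [30, 37]
r10 m[wet→φ0] = [67, 64]
r10 m[wet→φ1] = [68, 62]
r10 m[wet→φ4] = [55, 46]
r10 m[rain→φ1] = [48, 51]
r10 m[rain→φ3] = [34, 40]
r10 m[cld→φ2] = [58, 67]
r10 m[cld→φ3] = [58, 63]
r10 m[cld→φ4] = [56, 56]
r10 m[ice→φ0] = [46, 51]
r10 m[ice→φ2] = [32, 41]
no fixed point within 10 rounds

NOT CONVERGED within 10 rounds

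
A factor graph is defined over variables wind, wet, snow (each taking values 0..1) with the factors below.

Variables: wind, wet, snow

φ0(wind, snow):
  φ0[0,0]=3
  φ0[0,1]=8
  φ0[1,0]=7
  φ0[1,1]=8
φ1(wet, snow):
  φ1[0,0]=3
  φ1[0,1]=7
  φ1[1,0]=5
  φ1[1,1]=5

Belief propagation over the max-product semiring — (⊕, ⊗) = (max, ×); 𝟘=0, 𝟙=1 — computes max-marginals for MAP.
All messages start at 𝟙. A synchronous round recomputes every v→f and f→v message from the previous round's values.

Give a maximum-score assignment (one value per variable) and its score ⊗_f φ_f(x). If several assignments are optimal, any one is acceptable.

init: all messages = 𝟙 over 2 values
r1 m[φ0→wind] = [8, 8]
r1 m[φ0→snow] = [7, 8]
r1 m[φ1→wet] = [7, 5]
r1 m[φ1→snow] = [5, 7]
r1 m[wind→φ0] = [1, 1]
r1 m[wet→φ1] = [1, 1]
r1 m[snow→φ0] = [1, 1]
r1 m[snow→φ1] = [1, 1]
r2 m[φ0→wind] = [8, 8]
r2 m[φ0→snow] = [7, 8]
r2 m[φ1→wet] = [7, 5]
r2 m[φ1→snow] = [5, 7]
r2 m[wind→φ0] = [1, 1]
r2 m[wet→φ1] = [1, 1]
r2 m[snow→φ0] = [5, 7]
r2 m[snow→φ1] = [7, 8]
r3 m[φ0→wind] = [56, 56]
r3 m[φ0→snow] = [7, 8]
r3 m[φ1→wet] = [56, 40]
r3 m[φ1→snow] = [5, 7]
r3 m[wind→φ0] = [1, 1]
r3 m[wet→φ1] = [1, 1]
r3 m[snow→φ0] = [5, 7]
r3 m[snow→φ1] = [7, 8]
r4 m[φ0→wind] = [56, 56]
r4 m[φ0→snow] = [7, 8]
r4 m[φ1→wet] = [56, 40]
r4 m[φ1→snow] = [5, 7]
r4 m[wind→φ0] = [1, 1]
r4 m[wet→φ1] = [1, 1]
r4 m[snow→φ0] = [5, 7]
r4 m[snow→φ1] = [7, 8]
fixed point reached at round 4
traceback from wind: (wind=0, wet=0, snow=1), score=56

assignment: (wind=0, wet=0, snow=1); score = 56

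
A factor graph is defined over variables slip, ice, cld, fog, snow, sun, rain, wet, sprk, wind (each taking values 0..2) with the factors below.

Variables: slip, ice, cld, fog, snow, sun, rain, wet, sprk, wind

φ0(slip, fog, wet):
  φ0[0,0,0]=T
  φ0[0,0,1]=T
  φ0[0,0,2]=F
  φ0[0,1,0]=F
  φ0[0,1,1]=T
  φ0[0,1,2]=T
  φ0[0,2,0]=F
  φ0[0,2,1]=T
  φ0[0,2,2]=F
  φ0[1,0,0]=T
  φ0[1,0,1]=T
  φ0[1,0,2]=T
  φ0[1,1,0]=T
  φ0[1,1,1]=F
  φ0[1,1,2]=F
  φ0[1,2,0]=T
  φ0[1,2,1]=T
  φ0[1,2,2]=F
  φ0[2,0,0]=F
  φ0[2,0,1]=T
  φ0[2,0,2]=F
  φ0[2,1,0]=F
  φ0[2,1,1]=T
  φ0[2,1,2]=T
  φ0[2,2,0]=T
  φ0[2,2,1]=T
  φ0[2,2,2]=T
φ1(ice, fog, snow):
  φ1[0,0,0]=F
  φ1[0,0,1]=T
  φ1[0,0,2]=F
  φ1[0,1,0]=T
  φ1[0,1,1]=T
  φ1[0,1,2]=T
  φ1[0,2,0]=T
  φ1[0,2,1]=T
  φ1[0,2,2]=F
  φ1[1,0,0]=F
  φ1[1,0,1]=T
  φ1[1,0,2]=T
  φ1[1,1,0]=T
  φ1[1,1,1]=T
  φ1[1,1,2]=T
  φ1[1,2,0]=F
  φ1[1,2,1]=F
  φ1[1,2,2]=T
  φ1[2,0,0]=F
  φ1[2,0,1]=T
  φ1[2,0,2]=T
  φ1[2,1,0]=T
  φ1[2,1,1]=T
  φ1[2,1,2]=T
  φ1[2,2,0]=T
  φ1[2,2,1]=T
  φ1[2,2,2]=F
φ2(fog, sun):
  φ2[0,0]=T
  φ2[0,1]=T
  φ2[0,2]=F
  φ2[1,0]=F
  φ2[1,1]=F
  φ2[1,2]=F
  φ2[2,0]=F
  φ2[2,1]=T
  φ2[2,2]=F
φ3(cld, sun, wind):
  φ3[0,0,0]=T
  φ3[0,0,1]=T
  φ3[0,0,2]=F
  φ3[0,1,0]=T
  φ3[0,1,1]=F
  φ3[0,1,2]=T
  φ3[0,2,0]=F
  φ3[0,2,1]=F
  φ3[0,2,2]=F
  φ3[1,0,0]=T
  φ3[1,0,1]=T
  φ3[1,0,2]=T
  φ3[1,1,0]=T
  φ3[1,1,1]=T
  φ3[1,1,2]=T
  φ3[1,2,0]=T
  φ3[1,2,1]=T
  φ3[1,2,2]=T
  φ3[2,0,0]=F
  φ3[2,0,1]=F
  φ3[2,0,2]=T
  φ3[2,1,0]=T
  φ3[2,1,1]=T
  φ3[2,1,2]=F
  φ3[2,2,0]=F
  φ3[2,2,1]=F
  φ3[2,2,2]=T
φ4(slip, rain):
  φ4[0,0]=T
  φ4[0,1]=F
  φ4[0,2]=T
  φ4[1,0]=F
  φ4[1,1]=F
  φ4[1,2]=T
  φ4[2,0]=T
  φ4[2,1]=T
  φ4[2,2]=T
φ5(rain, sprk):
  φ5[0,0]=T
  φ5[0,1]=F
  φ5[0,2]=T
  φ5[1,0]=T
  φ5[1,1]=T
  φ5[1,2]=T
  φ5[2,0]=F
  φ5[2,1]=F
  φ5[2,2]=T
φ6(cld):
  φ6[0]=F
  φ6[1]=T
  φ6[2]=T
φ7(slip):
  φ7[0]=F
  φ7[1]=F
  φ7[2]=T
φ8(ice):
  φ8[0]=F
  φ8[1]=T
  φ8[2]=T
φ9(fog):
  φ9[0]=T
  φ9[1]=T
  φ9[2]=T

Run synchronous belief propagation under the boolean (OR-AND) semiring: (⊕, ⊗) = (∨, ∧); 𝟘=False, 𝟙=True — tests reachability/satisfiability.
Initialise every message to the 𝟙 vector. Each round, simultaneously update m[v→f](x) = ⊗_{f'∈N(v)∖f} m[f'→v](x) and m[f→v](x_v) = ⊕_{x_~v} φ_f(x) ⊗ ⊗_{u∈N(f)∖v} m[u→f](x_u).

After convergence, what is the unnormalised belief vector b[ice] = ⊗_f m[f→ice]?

b[ice] = [F, T, T]

init: all messages = 𝟙 over 3 values
r1 m[φ0→slip] = [T, T, T]
r1 m[φ0→fog] = [T, T, T]
r1 m[φ0→wet] = [T, T, T]
r1 m[φ1→ice] = [T, T, T]
r1 m[φ1→fog] = [T, T, T]
r1 m[φ1→snow] = [T, T, T]
r1 m[φ2→fog] = [T, F, T]
r1 m[φ2→sun] = [T, T, F]
r1 m[φ3→cld] = [T, T, T]
r1 m[φ3→sun] = [T, T, T]
r1 m[φ3→wind] = [T, T, T]
r1 m[φ4→slip] = [T, T, T]
r1 m[φ4→rain] = [T, T, T]
r1 m[φ5→rain] = [T, T, T]
r1 m[φ5→sprk] = [T, T, T]
r1 m[φ6→cld] = [F, T, T]
r1 m[φ7→slip] = [F, F, T]
r1 m[φ8→ice] = [F, T, T]
r1 m[φ9→fog] = [T, T, T]
r1 m[slip→φ0] = [T, T, T]
r1 m[slip→φ4] = [T, T, T]
r1 m[slip→φ7] = [T, T, T]
r1 m[ice→φ1] = [T, T, T]
r1 m[ice→φ8] = [T, T, T]
r1 m[cld→φ3] = [T, T, T]
r1 m[cld→φ6] = [T, T, T]
r1 m[fog→φ0] = [T, T, T]
r1 m[fog→φ1] = [T, T, T]
r1 m[fog→φ2] = [T, T, T]
r1 m[fog→φ9] = [T, T, T]
r1 m[snow→φ1] = [T, T, T]
r1 m[sun→φ2] = [T, T, T]
r1 m[sun→φ3] = [T, T, T]
r1 m[rain→φ4] = [T, T, T]
r1 m[rain→φ5] = [T, T, T]
r1 m[wet→φ0] = [T, T, T]
r1 m[sprk→φ5] = [T, T, T]
r1 m[wind→φ3] = [T, T, T]
r2 m[φ0→slip] = [T, T, T]
r2 m[φ0→fog] = [T, T, T]
r2 m[φ0→wet] = [T, T, T]
r2 m[φ1→ice] = [T, T, T]
r2 m[φ1→fog] = [T, T, T]
r2 m[φ1→snow] = [T, T, T]
r2 m[φ2→fog] = [T, F, T]
r2 m[φ2→sun] = [T, T, F]
r2 m[φ3→cld] = [T, T, T]
r2 m[φ3→sun] = [T, T, T]
r2 m[φ3→wind] = [T, T, T]
r2 m[φ4→slip] = [T, T, T]
r2 m[φ4→rain] = [T, T, T]
r2 m[φ5→rain] = [T, T, T]
r2 m[φ5→sprk] = [T, T, T]
r2 m[φ6→cld] = [F, T, T]
r2 m[φ7→slip] = [F, F, T]
r2 m[φ8→ice] = [F, T, T]
r2 m[φ9→fog] = [T, T, T]
r2 m[slip→φ0] = [F, F, T]
r2 m[slip→φ4] = [F, F, T]
r2 m[slip→φ7] = [T, T, T]
r2 m[ice→φ1] = [F, T, T]
r2 m[ice→φ8] = [T, T, T]
r2 m[cld→φ3] = [F, T, T]
r2 m[cld→φ6] = [T, T, T]
r2 m[fog→φ0] = [T, F, T]
r2 m[fog→φ1] = [T, F, T]
r2 m[fog→φ2] = [T, T, T]
r2 m[fog→φ9] = [T, F, T]
r2 m[snow→φ1] = [T, T, T]
r2 m[sun→φ2] = [T, T, T]
r2 m[sun→φ3] = [T, T, F]
r2 m[rain→φ4] = [T, T, T]
r2 m[rain→φ5] = [T, T, T]
r2 m[wet→φ0] = [T, T, T]
r2 m[sprk→φ5] = [T, T, T]
r2 m[wind→φ3] = [T, T, T]
r3 m[φ0→slip] = [T, T, T]
r3 m[φ0→fog] = [T, T, T]
r3 m[φ0→wet] = [T, T, T]
r3 m[φ1→ice] = [T, T, T]
r3 m[φ1→fog] = [T, T, T]
r3 m[φ1→snow] = [T, T, T]
r3 m[φ2→fog] = [T, F, T]
r3 m[φ2→sun] = [T, T, F]
r3 m[φ3→cld] = [T, T, T]
r3 m[φ3→sun] = [T, T, T]
r3 m[φ3→wind] = [T, T, T]
r3 m[φ4→slip] = [T, T, T]
r3 m[φ4→rain] = [T, T, T]
r3 m[φ5→rain] = [T, T, T]
r3 m[φ5→sprk] = [T, T, T]
r3 m[φ6→cld] = [F, T, T]
r3 m[φ7→slip] = [F, F, T]
r3 m[φ8→ice] = [F, T, T]
r3 m[φ9→fog] = [T, T, T]
r3 m[slip→φ0] = [F, F, T]
r3 m[slip→φ4] = [F, F, T]
r3 m[slip→φ7] = [T, T, T]
r3 m[ice→φ1] = [F, T, T]
r3 m[ice→φ8] = [T, T, T]
r3 m[cld→φ3] = [F, T, T]
r3 m[cld→φ6] = [T, T, T]
r3 m[fog→φ0] = [T, F, T]
r3 m[fog→φ1] = [T, F, T]
r3 m[fog→φ2] = [T, T, T]
r3 m[fog→φ9] = [T, F, T]
r3 m[snow→φ1] = [T, T, T]
r3 m[sun→φ2] = [T, T, T]
r3 m[sun→φ3] = [T, T, F]
r3 m[rain→φ4] = [T, T, T]
r3 m[rain→φ5] = [T, T, T]
r3 m[wet→φ0] = [T, T, T]
r3 m[sprk→φ5] = [T, T, T]
r3 m[wind→φ3] = [T, T, T]
fixed point reached at round 3
b[ice] = ⊗ incoming = [F, T, T]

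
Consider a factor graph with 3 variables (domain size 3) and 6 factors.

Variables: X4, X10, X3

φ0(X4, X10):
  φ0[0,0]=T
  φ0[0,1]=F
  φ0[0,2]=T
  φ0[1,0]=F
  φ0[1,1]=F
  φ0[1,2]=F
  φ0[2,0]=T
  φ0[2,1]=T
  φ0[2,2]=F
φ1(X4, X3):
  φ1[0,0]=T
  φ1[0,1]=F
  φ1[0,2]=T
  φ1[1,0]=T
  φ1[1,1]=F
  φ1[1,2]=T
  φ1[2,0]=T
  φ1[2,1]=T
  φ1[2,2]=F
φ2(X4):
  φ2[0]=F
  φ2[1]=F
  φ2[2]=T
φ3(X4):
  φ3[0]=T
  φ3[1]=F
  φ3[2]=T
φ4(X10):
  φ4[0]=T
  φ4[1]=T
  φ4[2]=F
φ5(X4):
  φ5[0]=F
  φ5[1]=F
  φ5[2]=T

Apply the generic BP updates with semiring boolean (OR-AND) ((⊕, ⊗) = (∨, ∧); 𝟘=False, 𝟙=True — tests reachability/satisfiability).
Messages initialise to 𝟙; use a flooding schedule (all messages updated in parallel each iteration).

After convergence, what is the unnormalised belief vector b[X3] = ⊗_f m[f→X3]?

init: all messages = 𝟙 over 3 values
r1 m[φ0→X4] = [T, F, T]
r1 m[φ0→X10] = [T, T, T]
r1 m[φ1→X4] = [T, T, T]
r1 m[φ1→X3] = [T, T, T]
r1 m[φ2→X4] = [F, F, T]
r1 m[φ3→X4] = [T, F, T]
r1 m[φ4→X10] = [T, T, F]
r1 m[φ5→X4] = [F, F, T]
r1 m[X4→φ0] = [T, T, T]
r1 m[X4→φ1] = [T, T, T]
r1 m[X4→φ2] = [T, T, T]
r1 m[X4→φ3] = [T, T, T]
r1 m[X4→φ5] = [T, T, T]
r1 m[X10→φ0] = [T, T, T]
r1 m[X10→φ4] = [T, T, T]
r1 m[X3→φ1] = [T, T, T]
r2 m[φ0→X4] = [T, F, T]
r2 m[φ0→X10] = [T, T, T]
r2 m[φ1→X4] = [T, T, T]
r2 m[φ1→X3] = [T, T, T]
r2 m[φ2→X4] = [F, F, T]
r2 m[φ3→X4] = [T, F, T]
r2 m[φ4→X10] = [T, T, F]
r2 m[φ5→X4] = [F, F, T]
r2 m[X4→φ0] = [F, F, T]
r2 m[X4→φ1] = [F, F, T]
r2 m[X4→φ2] = [F, F, T]
r2 m[X4→φ3] = [F, F, T]
r2 m[X4→φ5] = [F, F, T]
r2 m[X10→φ0] = [T, T, F]
r2 m[X10→φ4] = [T, T, T]
r2 m[X3→φ1] = [T, T, T]
r3 m[φ0→X4] = [T, F, T]
r3 m[φ0→X10] = [T, T, F]
r3 m[φ1→X4] = [T, T, T]
r3 m[φ1→X3] = [T, T, F]
r3 m[φ2→X4] = [F, F, T]
r3 m[φ3→X4] = [T, F, T]
r3 m[φ4→X10] = [T, T, F]
r3 m[φ5→X4] = [F, F, T]
r3 m[X4→φ0] = [F, F, T]
r3 m[X4→φ1] = [F, F, T]
r3 m[X4→φ2] = [F, F, T]
r3 m[X4→φ3] = [F, F, T]
r3 m[X4→φ5] = [F, F, T]
r3 m[X10→φ0] = [T, T, F]
r3 m[X10→φ4] = [T, T, T]
r3 m[X3→φ1] = [T, T, T]
r4 m[φ0→X4] = [T, F, T]
r4 m[φ0→X10] = [T, T, F]
r4 m[φ1→X4] = [T, T, T]
r4 m[φ1→X3] = [T, T, F]
r4 m[φ2→X4] = [F, F, T]
r4 m[φ3→X4] = [T, F, T]
r4 m[φ4→X10] = [T, T, F]
r4 m[φ5→X4] = [F, F, T]
r4 m[X4→φ0] = [F, F, T]
r4 m[X4→φ1] = [F, F, T]
r4 m[X4→φ2] = [F, F, T]
r4 m[X4→φ3] = [F, F, T]
r4 m[X4→φ5] = [F, F, T]
r4 m[X10→φ0] = [T, T, F]
r4 m[X10→φ4] = [T, T, F]
r4 m[X3→φ1] = [T, T, T]
r5 m[φ0→X4] = [T, F, T]
r5 m[φ0→X10] = [T, T, F]
r5 m[φ1→X4] = [T, T, T]
r5 m[φ1→X3] = [T, T, F]
r5 m[φ2→X4] = [F, F, T]
r5 m[φ3→X4] = [T, F, T]
r5 m[φ4→X10] = [T, T, F]
r5 m[φ5→X4] = [F, F, T]
r5 m[X4→φ0] = [F, F, T]
r5 m[X4→φ1] = [F, F, T]
r5 m[X4→φ2] = [F, F, T]
r5 m[X4→φ3] = [F, F, T]
r5 m[X4→φ5] = [F, F, T]
r5 m[X10→φ0] = [T, T, F]
r5 m[X10→φ4] = [T, T, F]
r5 m[X3→φ1] = [T, T, T]
fixed point reached at round 5
b[X3] = ⊗ incoming = [T, T, F]

b[X3] = [T, T, F]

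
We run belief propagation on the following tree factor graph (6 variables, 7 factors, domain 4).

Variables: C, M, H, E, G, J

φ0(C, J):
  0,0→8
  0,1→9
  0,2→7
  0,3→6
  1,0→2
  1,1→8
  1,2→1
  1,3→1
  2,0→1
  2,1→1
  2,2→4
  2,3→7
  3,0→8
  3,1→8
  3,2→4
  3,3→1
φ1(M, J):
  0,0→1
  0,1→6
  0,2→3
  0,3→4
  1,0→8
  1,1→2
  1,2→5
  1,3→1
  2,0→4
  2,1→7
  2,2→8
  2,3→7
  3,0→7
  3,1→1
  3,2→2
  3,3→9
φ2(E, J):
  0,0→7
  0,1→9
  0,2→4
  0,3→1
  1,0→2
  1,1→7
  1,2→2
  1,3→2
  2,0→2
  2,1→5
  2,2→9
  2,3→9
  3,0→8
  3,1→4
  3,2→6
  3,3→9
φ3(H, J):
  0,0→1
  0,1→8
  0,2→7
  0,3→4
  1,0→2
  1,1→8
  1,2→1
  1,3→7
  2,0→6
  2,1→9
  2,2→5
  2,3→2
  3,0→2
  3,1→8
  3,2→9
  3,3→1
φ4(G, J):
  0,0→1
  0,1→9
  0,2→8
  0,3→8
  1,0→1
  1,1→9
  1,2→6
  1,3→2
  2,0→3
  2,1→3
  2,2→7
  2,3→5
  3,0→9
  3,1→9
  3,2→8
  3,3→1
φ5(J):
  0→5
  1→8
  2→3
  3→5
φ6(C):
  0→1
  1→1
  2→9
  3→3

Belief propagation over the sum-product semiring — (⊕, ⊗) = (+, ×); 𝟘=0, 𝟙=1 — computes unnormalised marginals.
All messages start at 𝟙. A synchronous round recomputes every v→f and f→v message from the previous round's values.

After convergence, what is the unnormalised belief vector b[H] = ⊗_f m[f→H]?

b[H] = [62736872, 60557296, 64421760, 59837584]

init: all messages = 𝟙 over 4 values
r1 m[φ0→C] = [30, 12, 13, 21]
r1 m[φ0→J] = [19, 26, 16, 15]
r1 m[φ1→M] = [14, 16, 26, 19]
r1 m[φ1→J] = [20, 16, 18, 21]
r1 m[φ2→E] = [21, 13, 25, 27]
r1 m[φ2→J] = [19, 25, 21, 21]
r1 m[φ3→H] = [20, 18, 22, 20]
r1 m[φ3→J] = [11, 33, 22, 14]
r1 m[φ4→G] = [26, 18, 18, 27]
r1 m[φ4→J] = [14, 30, 29, 16]
r1 m[φ5→J] = [5, 8, 3, 5]
r1 m[φ6→C] = [1, 1, 9, 3]
r1 m[C→φ0] = [1, 1, 1, 1]
r1 m[C→φ6] = [1, 1, 1, 1]
r1 m[M→φ1] = [1, 1, 1, 1]
r1 m[H→φ3] = [1, 1, 1, 1]
r1 m[E→φ2] = [1, 1, 1, 1]
r1 m[G→φ4] = [1, 1, 1, 1]
r1 m[J→φ0] = [1, 1, 1, 1]
r1 m[J→φ1] = [1, 1, 1, 1]
r1 m[J→φ2] = [1, 1, 1, 1]
r1 m[J→φ3] = [1, 1, 1, 1]
r1 m[J→φ4] = [1, 1, 1, 1]
r1 m[J→φ5] = [1, 1, 1, 1]
r2 m[φ0→C] = [30, 12, 13, 21]
r2 m[φ0→J] = [19, 26, 16, 15]
r2 m[φ1→M] = [14, 16, 26, 19]
r2 m[φ1→J] = [20, 16, 18, 21]
r2 m[φ2→E] = [21, 13, 25, 27]
r2 m[φ2→J] = [19, 25, 21, 21]
r2 m[φ3→H] = [20, 18, 22, 20]
r2 m[φ3→J] = [11, 33, 22, 14]
r2 m[φ4→G] = [26, 18, 18, 27]
r2 m[φ4→J] = [14, 30, 29, 16]
r2 m[φ5→J] = [5, 8, 3, 5]
r2 m[φ6→C] = [1, 1, 9, 3]
r2 m[C→φ0] = [1, 1, 9, 3]
r2 m[C→φ6] = [30, 12, 13, 21]
r2 m[M→φ1] = [1, 1, 1, 1]
r2 m[H→φ3] = [1, 1, 1, 1]
r2 m[E→φ2] = [1, 1, 1, 1]
r2 m[G→φ4] = [1, 1, 1, 1]
r2 m[J→φ0] = [292600, 3168000, 723492, 493920]
r2 m[J→φ1] = [277970, 5148000, 643104, 352800]
r2 m[J→φ2] = [292600, 3294720, 551232, 352800]
r2 m[J→φ3] = [505400, 2496000, 526176, 529200]
r2 m[J→φ4] = [397100, 2745600, 399168, 463050]
r2 m[J→φ5] = [1111880, 10296000, 3858624, 1481760]
r3 m[φ0→C] = [38880764, 27146612, 9812008, 31072688]
r3 m[φ0→J] = [43, 50, 56, 73]
r3 m[φ1→M] = [34506482, 16088080, 44762312, 11555198]
r3 m[φ1→J] = [20, 16, 18, 21]
r3 m[φ2→E] = [34258408, 25456304, 25195088, 22002272]
r3 m[φ2→J] = [19, 25, 21, 21]
r3 m[φ3→H] = [26273432, 25209376, 29185680, 26243584]
r3 m[φ3→J] = [11, 33, 22, 14]
r3 m[φ4→G] = [32005244, 28428608, 14537526, 31940694]
r3 m[φ4→J] = [14, 30, 29, 16]
r3 m[φ5→J] = [5, 8, 3, 5]
r3 m[φ6→C] = [1, 1, 9, 3]
r3 m[C→φ0] = [1, 1, 9, 3]
r3 m[C→φ6] = [30, 12, 13, 21]
r3 m[M→φ1] = [1, 1, 1, 1]
r3 m[H→φ3] = [1, 1, 1, 1]
r3 m[E→φ2] = [1, 1, 1, 1]
r3 m[G→φ4] = [1, 1, 1, 1]
r3 m[J→φ0] = [292600, 3168000, 723492, 493920]
r3 m[J→φ1] = [277970, 5148000, 643104, 352800]
r3 m[J→φ2] = [292600, 3294720, 551232, 352800]
r3 m[J→φ3] = [505400, 2496000, 526176, 529200]
r3 m[J→φ4] = [397100, 2745600, 399168, 463050]
r3 m[J→φ5] = [1111880, 10296000, 3858624, 1481760]
r4 m[φ0→C] = [38880764, 27146612, 9812008, 31072688]
r4 m[φ0→J] = [43, 50, 56, 73]
r4 m[φ1→M] = [34506482, 16088080, 44762312, 11555198]
r4 m[φ1→J] = [20, 16, 18, 21]
r4 m[φ2→E] = [34258408, 25456304, 25195088, 22002272]
r4 m[φ2→J] = [19, 25, 21, 21]
r4 m[φ3→H] = [26273432, 25209376, 29185680, 26243584]
r4 m[φ3→J] = [11, 33, 22, 14]
r4 m[φ4→G] = [32005244, 28428608, 14537526, 31940694]
r4 m[φ4→J] = [14, 30, 29, 16]
r4 m[φ5→J] = [5, 8, 3, 5]
r4 m[φ6→C] = [1, 1, 9, 3]
r4 m[C→φ0] = [1, 1, 9, 3]
r4 m[C→φ6] = [38880764, 27146612, 9812008, 31072688]
r4 m[M→φ1] = [1, 1, 1, 1]
r4 m[H→φ3] = [1, 1, 1, 1]
r4 m[E→φ2] = [1, 1, 1, 1]
r4 m[G→φ4] = [1, 1, 1, 1]
r4 m[J→φ0] = [292600, 3168000, 723492, 493920]
r4 m[J→φ1] = [629090, 9900000, 2250864, 1716960]
r4 m[J→φ2] = [662200, 6336000, 1929312, 1716960]
r4 m[J→φ3] = [1143800, 4800000, 1841616, 2575440]
r4 m[J→φ4] = [898700, 5280000, 1397088, 2253510]
r4 m[J→φ5] = [2516360, 19800000, 13505184, 7211232]
r5 m[φ0→C] = [38880764, 27146612, 9812008, 31072688]
r5 m[φ0→J] = [43, 50, 56, 73]
r5 m[φ1→M] = [73649522, 37804000, 101841992, 34257998]
r5 m[φ1→J] = [20, 16, 18, 21]
r5 m[φ2→E] = [71093608, 52968944, 65820848, 57670112]
r5 m[φ2→J] = [19, 25, 21, 21]
r5 m[φ3→H] = [62736872, 60557296, 64421760, 59837584]
r5 m[φ3→J] = [11, 33, 22, 14]
r5 m[φ4→G] = [77623484, 61308248, 39583266, 69038514]
r5 m[φ4→J] = [14, 30, 29, 16]
r5 m[φ5→J] = [5, 8, 3, 5]
r5 m[φ6→C] = [1, 1, 9, 3]
r5 m[C→φ0] = [1, 1, 9, 3]
r5 m[C→φ6] = [38880764, 27146612, 9812008, 31072688]
r5 m[M→φ1] = [1, 1, 1, 1]
r5 m[H→φ3] = [1, 1, 1, 1]
r5 m[E→φ2] = [1, 1, 1, 1]
r5 m[G→φ4] = [1, 1, 1, 1]
r5 m[J→φ0] = [292600, 3168000, 723492, 493920]
r5 m[J→φ1] = [629090, 9900000, 2250864, 1716960]
r5 m[J→φ2] = [662200, 6336000, 1929312, 1716960]
r5 m[J→φ3] = [1143800, 4800000, 1841616, 2575440]
r5 m[J→φ4] = [898700, 5280000, 1397088, 2253510]
r5 m[J→φ5] = [2516360, 19800000, 13505184, 7211232]
r6 m[φ0→C] = [38880764, 27146612, 9812008, 31072688]
r6 m[φ0→J] = [43, 50, 56, 73]
r6 m[φ1→M] = [73649522, 37804000, 101841992, 34257998]
r6 m[φ1→J] = [20, 16, 18, 21]
r6 m[φ2→E] = [71093608, 52968944, 65820848, 57670112]
r6 m[φ2→J] = [19, 25, 21, 21]
r6 m[φ3→H] = [62736872, 60557296, 64421760, 59837584]
r6 m[φ3→J] = [11, 33, 22, 14]
r6 m[φ4→G] = [77623484, 61308248, 39583266, 69038514]
r6 m[φ4→J] = [14, 30, 29, 16]
r6 m[φ5→J] = [5, 8, 3, 5]
r6 m[φ6→C] = [1, 1, 9, 3]
r6 m[C→φ0] = [1, 1, 9, 3]
r6 m[C→φ6] = [38880764, 27146612, 9812008, 31072688]
r6 m[M→φ1] = [1, 1, 1, 1]
r6 m[H→φ3] = [1, 1, 1, 1]
r6 m[E→φ2] = [1, 1, 1, 1]
r6 m[G→φ4] = [1, 1, 1, 1]
r6 m[J→φ0] = [292600, 3168000, 723492, 493920]
r6 m[J→φ1] = [629090, 9900000, 2250864, 1716960]
r6 m[J→φ2] = [662200, 6336000, 1929312, 1716960]
r6 m[J→φ3] = [1143800, 4800000, 1841616, 2575440]
r6 m[J→φ4] = [898700, 5280000, 1397088, 2253510]
r6 m[J→φ5] = [2516360, 19800000, 13505184, 7211232]
fixed point reached at round 6
b[H] = ⊗ incoming = [62736872, 60557296, 64421760, 59837584]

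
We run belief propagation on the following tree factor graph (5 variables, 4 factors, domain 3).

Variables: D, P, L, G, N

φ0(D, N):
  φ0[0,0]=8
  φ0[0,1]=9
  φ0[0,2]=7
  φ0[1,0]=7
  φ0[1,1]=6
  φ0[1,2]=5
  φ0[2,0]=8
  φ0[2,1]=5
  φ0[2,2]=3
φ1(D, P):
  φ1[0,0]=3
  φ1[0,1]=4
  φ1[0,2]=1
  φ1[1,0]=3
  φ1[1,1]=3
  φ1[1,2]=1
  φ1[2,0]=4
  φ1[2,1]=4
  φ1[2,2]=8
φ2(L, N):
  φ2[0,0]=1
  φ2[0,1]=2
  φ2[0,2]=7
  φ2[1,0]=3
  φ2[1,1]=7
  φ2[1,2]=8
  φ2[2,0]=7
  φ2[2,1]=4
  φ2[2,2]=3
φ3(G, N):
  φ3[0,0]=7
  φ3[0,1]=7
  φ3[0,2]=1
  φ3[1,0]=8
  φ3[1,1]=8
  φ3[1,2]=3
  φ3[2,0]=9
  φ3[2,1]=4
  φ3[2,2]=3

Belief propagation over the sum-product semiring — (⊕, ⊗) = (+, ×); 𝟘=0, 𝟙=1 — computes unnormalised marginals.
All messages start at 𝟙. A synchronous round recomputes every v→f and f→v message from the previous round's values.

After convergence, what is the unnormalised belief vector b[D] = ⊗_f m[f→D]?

init: all messages = 𝟙 over 3 values
r1 m[φ0→D] = [24, 18, 16]
r1 m[φ0→N] = [23, 20, 15]
r1 m[φ1→D] = [8, 7, 16]
r1 m[φ1→P] = [10, 11, 10]
r1 m[φ2→L] = [10, 18, 14]
r1 m[φ2→N] = [11, 13, 18]
r1 m[φ3→G] = [15, 19, 16]
r1 m[φ3→N] = [24, 19, 7]
r1 m[D→φ0] = [1, 1, 1]
r1 m[D→φ1] = [1, 1, 1]
r1 m[P→φ1] = [1, 1, 1]
r1 m[L→φ2] = [1, 1, 1]
r1 m[G→φ3] = [1, 1, 1]
r1 m[N→φ0] = [1, 1, 1]
r1 m[N→φ2] = [1, 1, 1]
r1 m[N→φ3] = [1, 1, 1]
r2 m[φ0→D] = [24, 18, 16]
r2 m[φ0→N] = [23, 20, 15]
r2 m[φ1→D] = [8, 7, 16]
r2 m[φ1→P] = [10, 11, 10]
r2 m[φ2→L] = [10, 18, 14]
r2 m[φ2→N] = [11, 13, 18]
r2 m[φ3→G] = [15, 19, 16]
r2 m[φ3→N] = [24, 19, 7]
r2 m[D→φ0] = [8, 7, 16]
r2 m[D→φ1] = [24, 18, 16]
r2 m[P→φ1] = [1, 1, 1]
r2 m[L→φ2] = [1, 1, 1]
r2 m[G→φ3] = [1, 1, 1]
r2 m[N→φ0] = [264, 247, 126]
r2 m[N→φ2] = [552, 380, 105]
r2 m[N→φ3] = [253, 260, 270]
r3 m[φ0→D] = [5217, 3960, 3725]
r3 m[φ0→N] = [241, 194, 139]
r3 m[φ1→D] = [8, 7, 16]
r3 m[φ1→P] = [190, 214, 170]
r3 m[φ2→L] = [2047, 5156, 5699]
r3 m[φ2→N] = [11, 13, 18]
r3 m[φ3→G] = [3861, 4914, 4127]
r3 m[φ3→N] = [24, 19, 7]
r3 m[D→φ0] = [8, 7, 16]
r3 m[D→φ1] = [24, 18, 16]
r3 m[P→φ1] = [1, 1, 1]
r3 m[L→φ2] = [1, 1, 1]
r3 m[G→φ3] = [1, 1, 1]
r3 m[N→φ0] = [264, 247, 126]
r3 m[N→φ2] = [552, 380, 105]
r3 m[N→φ3] = [253, 260, 270]
r4 m[φ0→D] = [5217, 3960, 3725]
r4 m[φ0→N] = [241, 194, 139]
r4 m[φ1→D] = [8, 7, 16]
r4 m[φ1→P] = [190, 214, 170]
r4 m[φ2→L] = [2047, 5156, 5699]
r4 m[φ2→N] = [11, 13, 18]
r4 m[φ3→G] = [3861, 4914, 4127]
r4 m[φ3→N] = [24, 19, 7]
r4 m[D→φ0] = [8, 7, 16]
r4 m[D→φ1] = [5217, 3960, 3725]
r4 m[P→φ1] = [1, 1, 1]
r4 m[L→φ2] = [1, 1, 1]
r4 m[G→φ3] = [1, 1, 1]
r4 m[N→φ0] = [264, 247, 126]
r4 m[N→φ2] = [5784, 3686, 973]
r4 m[N→φ3] = [2651, 2522, 2502]
r5 m[φ0→D] = [5217, 3960, 3725]
r5 m[φ0→N] = [241, 194, 139]
r5 m[φ1→D] = [8, 7, 16]
r5 m[φ1→P] = [42431, 47648, 38977]
r5 m[φ2→L] = [19967, 50938, 58151]
r5 m[φ2→N] = [11, 13, 18]
r5 m[φ3→G] = [38713, 48890, 41453]
r5 m[φ3→N] = [24, 19, 7]
r5 m[D→φ0] = [8, 7, 16]
r5 m[D→φ1] = [5217, 3960, 3725]
r5 m[P→φ1] = [1, 1, 1]
r5 m[L→φ2] = [1, 1, 1]
r5 m[G→φ3] = [1, 1, 1]
r5 m[N→φ0] = [264, 247, 126]
r5 m[N→φ2] = [5784, 3686, 973]
r5 m[N→φ3] = [2651, 2522, 2502]
r6 m[φ0→D] = [5217, 3960, 3725]
r6 m[φ0→N] = [241, 194, 139]
r6 m[φ1→D] = [8, 7, 16]
r6 m[φ1→P] = [42431, 47648, 38977]
r6 m[φ2→L] = [19967, 50938, 58151]
r6 m[φ2→N] = [11, 13, 18]
r6 m[φ3→G] = [38713, 48890, 41453]
r6 m[φ3→N] = [24, 19, 7]
r6 m[D→φ0] = [8, 7, 16]
r6 m[D→φ1] = [5217, 3960, 3725]
r6 m[P→φ1] = [1, 1, 1]
r6 m[L→φ2] = [1, 1, 1]
r6 m[G→φ3] = [1, 1, 1]
r6 m[N→φ0] = [264, 247, 126]
r6 m[N→φ2] = [5784, 3686, 973]
r6 m[N→φ3] = [2651, 2522, 2502]
fixed point reached at round 6
b[D] = ⊗ incoming = [41736, 27720, 59600]

b[D] = [41736, 27720, 59600]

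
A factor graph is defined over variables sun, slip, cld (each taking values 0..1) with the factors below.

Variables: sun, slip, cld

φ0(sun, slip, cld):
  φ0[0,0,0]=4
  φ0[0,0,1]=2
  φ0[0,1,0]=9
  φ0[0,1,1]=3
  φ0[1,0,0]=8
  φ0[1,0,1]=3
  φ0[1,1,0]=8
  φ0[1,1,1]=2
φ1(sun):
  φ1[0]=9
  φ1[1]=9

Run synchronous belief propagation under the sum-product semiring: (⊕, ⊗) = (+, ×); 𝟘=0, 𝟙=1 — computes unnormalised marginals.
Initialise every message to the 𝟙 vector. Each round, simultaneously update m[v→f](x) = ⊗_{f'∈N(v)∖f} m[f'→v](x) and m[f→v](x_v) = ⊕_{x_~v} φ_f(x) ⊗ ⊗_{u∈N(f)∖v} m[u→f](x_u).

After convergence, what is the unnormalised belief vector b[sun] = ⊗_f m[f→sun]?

b[sun] = [162, 189]

init: all messages = 𝟙 over 2 values
r1 m[φ0→sun] = [18, 21]
r1 m[φ0→slip] = [17, 22]
r1 m[φ0→cld] = [29, 10]
r1 m[φ1→sun] = [9, 9]
r1 m[sun→φ0] = [1, 1]
r1 m[sun→φ1] = [1, 1]
r1 m[slip→φ0] = [1, 1]
r1 m[cld→φ0] = [1, 1]
r2 m[φ0→sun] = [18, 21]
r2 m[φ0→slip] = [17, 22]
r2 m[φ0→cld] = [29, 10]
r2 m[φ1→sun] = [9, 9]
r2 m[sun→φ0] = [9, 9]
r2 m[sun→φ1] = [18, 21]
r2 m[slip→φ0] = [1, 1]
r2 m[cld→φ0] = [1, 1]
r3 m[φ0→sun] = [18, 21]
r3 m[φ0→slip] = [153, 198]
r3 m[φ0→cld] = [261, 90]
r3 m[φ1→sun] = [9, 9]
r3 m[sun→φ0] = [9, 9]
r3 m[sun→φ1] = [18, 21]
r3 m[slip→φ0] = [1, 1]
r3 m[cld→φ0] = [1, 1]
r4 m[φ0→sun] = [18, 21]
r4 m[φ0→slip] = [153, 198]
r4 m[φ0→cld] = [261, 90]
r4 m[φ1→sun] = [9, 9]
r4 m[sun→φ0] = [9, 9]
r4 m[sun→φ1] = [18, 21]
r4 m[slip→φ0] = [1, 1]
r4 m[cld→φ0] = [1, 1]
fixed point reached at round 4
b[sun] = ⊗ incoming = [162, 189]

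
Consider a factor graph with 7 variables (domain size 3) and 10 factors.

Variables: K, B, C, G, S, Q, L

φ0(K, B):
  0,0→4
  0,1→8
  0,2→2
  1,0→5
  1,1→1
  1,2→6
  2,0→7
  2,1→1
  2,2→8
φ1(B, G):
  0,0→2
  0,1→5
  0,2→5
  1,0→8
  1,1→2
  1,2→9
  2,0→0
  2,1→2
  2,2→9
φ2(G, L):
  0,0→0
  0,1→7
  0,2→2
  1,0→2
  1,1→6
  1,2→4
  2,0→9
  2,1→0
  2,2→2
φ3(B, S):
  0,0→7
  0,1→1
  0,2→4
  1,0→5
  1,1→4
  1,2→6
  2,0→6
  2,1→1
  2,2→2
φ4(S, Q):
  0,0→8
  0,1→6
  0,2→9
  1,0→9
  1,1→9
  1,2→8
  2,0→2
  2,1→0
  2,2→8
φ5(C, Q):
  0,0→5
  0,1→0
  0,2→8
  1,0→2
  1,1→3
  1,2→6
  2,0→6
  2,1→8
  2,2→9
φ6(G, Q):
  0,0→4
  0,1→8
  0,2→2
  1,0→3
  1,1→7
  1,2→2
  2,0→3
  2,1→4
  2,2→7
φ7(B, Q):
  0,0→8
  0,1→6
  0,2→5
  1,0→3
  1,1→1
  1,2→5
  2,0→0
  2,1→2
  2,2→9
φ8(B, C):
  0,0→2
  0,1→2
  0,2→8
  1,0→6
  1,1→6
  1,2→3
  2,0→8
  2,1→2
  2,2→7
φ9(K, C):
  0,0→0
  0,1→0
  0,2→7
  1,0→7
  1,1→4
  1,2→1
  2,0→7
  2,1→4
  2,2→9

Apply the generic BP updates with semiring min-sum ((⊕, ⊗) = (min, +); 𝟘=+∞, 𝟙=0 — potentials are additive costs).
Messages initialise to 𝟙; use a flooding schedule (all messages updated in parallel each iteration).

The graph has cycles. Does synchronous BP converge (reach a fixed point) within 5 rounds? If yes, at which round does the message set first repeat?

NOT CONVERGED within 5 rounds

init: all messages = 𝟙 over 3 values
r1 m[φ0→K] = [2, 1, 1]
r1 m[φ0→B] = [4, 1, 2]
r1 m[φ1→B] = [2, 2, 0]
r1 m[φ1→G] = [0, 2, 5]
r1 m[φ2→G] = [0, 2, 0]
r1 m[φ2→L] = [0, 0, 2]
r1 m[φ3→B] = [1, 4, 1]
r1 m[φ3→S] = [5, 1, 2]
r1 m[φ4→S] = [6, 8, 0]
r1 m[φ4→Q] = [2, 0, 8]
r1 m[φ5→C] = [0, 2, 6]
r1 m[φ5→Q] = [2, 0, 6]
r1 m[φ6→G] = [2, 2, 3]
r1 m[φ6→Q] = [3, 4, 2]
r1 m[φ7→B] = [5, 1, 0]
r1 m[φ7→Q] = [0, 1, 5]
r1 m[φ8→B] = [2, 3, 2]
r1 m[φ8→C] = [2, 2, 3]
r1 m[φ9→K] = [0, 1, 4]
r1 m[φ9→C] = [0, 0, 1]
r1 m[K→φ0] = [0, 0, 0]
r1 m[K→φ9] = [0, 0, 0]
r1 m[B→φ0] = [0, 0, 0]
r1 m[B→φ1] = [0, 0, 0]
r1 m[B→φ3] = [0, 0, 0]
r1 m[B→φ7] = [0, 0, 0]
r1 m[B→φ8] = [0, 0, 0]
r1 m[C→φ5] = [0, 0, 0]
r1 m[C→φ8] = [0, 0, 0]
r1 m[C→φ9] = [0, 0, 0]
r1 m[G→φ1] = [0, 0, 0]
r1 m[G→φ2] = [0, 0, 0]
r1 m[G→φ6] = [0, 0, 0]
r1 m[S→φ3] = [0, 0, 0]
r1 m[S→φ4] = [0, 0, 0]
r1 m[Q→φ4] = [0, 0, 0]
r1 m[Q→φ5] = [0, 0, 0]
r1 m[Q→φ6] = [0, 0, 0]
r1 m[Q→φ7] = [0, 0, 0]
r1 m[L→φ2] = [0, 0, 0]
r2 m[φ0→K] = [2, 1, 1]
r2 m[φ0→B] = [4, 1, 2]
r2 m[φ1→B] = [2, 2, 0]
r2 m[φ1→G] = [0, 2, 5]
r2 m[φ2→G] = [0, 2, 0]
r2 m[φ2→L] = [0, 0, 2]
r2 m[φ3→B] = [1, 4, 1]
r2 m[φ3→S] = [5, 1, 2]
r2 m[φ4→S] = [6, 8, 0]
r2 m[φ4→Q] = [2, 0, 8]
r2 m[φ5→C] = [0, 2, 6]
r2 m[φ5→Q] = [2, 0, 6]
r2 m[φ6→G] = [2, 2, 3]
r2 m[φ6→Q] = [3, 4, 2]
r2 m[φ7→B] = [5, 1, 0]
r2 m[φ7→Q] = [0, 1, 5]
r2 m[φ8→B] = [2, 3, 2]
r2 m[φ8→C] = [2, 2, 3]
r2 m[φ9→K] = [0, 1, 4]
r2 m[φ9→C] = [0, 0, 1]
r2 m[K→φ0] = [0, 1, 4]
r2 m[K→φ9] = [2, 1, 1]
r2 m[B→φ0] = [10, 10, 3]
r2 m[B→φ1] = [12, 9, 5]
r2 m[B→φ3] = [13, 7, 4]
r2 m[B→φ7] = [9, 10, 5]
r2 m[B→φ8] = [12, 8, 3]
r2 m[C→φ5] = [2, 2, 4]
r2 m[C→φ8] = [0, 2, 7]
r2 m[C→φ9] = [2, 4, 9]
r2 m[G→φ1] = [2, 4, 3]
r2 m[G→φ2] = [2, 4, 8]
r2 m[G→φ6] = [0, 4, 5]
r2 m[S→φ3] = [6, 8, 0]
r2 m[S→φ4] = [5, 1, 2]
r2 m[Q→φ4] = [5, 5, 13]
r2 m[Q→φ5] = [5, 5, 15]
r2 m[Q→φ6] = [4, 1, 19]
r2 m[Q→φ7] = [7, 4, 16]
r2 m[L→φ2] = [0, 0, 0]
r3 m[φ0→K] = [5, 9, 11]
r3 m[φ0→B] = [4, 2, 2]
r3 m[φ1→B] = [4, 6, 2]
r3 m[φ1→G] = [5, 7, 14]
r3 m[φ2→G] = [0, 2, 0]
r3 m[φ2→L] = [2, 8, 4]
r3 m[φ3→B] = [4, 6, 2]
r3 m[φ3→S] = [10, 5, 6]
r3 m[φ4→S] = [11, 14, 5]
r3 m[φ4→Q] = [4, 2, 9]
r3 m[φ5→C] = [5, 7, 11]
r3 m[φ5→Q] = [4, 2, 8]
r3 m[φ6→G] = [8, 7, 5]
r3 m[φ6→Q] = [4, 8, 2]
r3 m[φ7→B] = [10, 5, 6]
r3 m[φ7→Q] = [5, 7, 14]
r3 m[φ8→B] = [2, 6, 4]
r3 m[φ8→C] = [11, 5, 10]
r3 m[φ9→K] = [2, 8, 8]
r3 m[φ9→C] = [2, 2, 2]
r3 m[K→φ0] = [0, 1, 4]
r3 m[K→φ9] = [2, 1, 1]
r3 m[B→φ0] = [10, 10, 3]
r3 m[B→φ1] = [12, 9, 5]
r3 m[B→φ3] = [13, 7, 4]
r3 m[B→φ7] = [9, 10, 5]
r3 m[B→φ8] = [12, 8, 3]
r3 m[C→φ5] = [2, 2, 4]
r3 m[C→φ8] = [0, 2, 7]
r3 m[C→φ9] = [2, 4, 9]
r3 m[G→φ1] = [2, 4, 3]
r3 m[G→φ2] = [2, 4, 8]
r3 m[G→φ6] = [0, 4, 5]
r3 m[S→φ3] = [6, 8, 0]
r3 m[S→φ4] = [5, 1, 2]
r3 m[Q→φ4] = [5, 5, 13]
r3 m[Q→φ5] = [5, 5, 15]
r3 m[Q→φ6] = [4, 1, 19]
r3 m[Q→φ7] = [7, 4, 16]
r3 m[L→φ2] = [0, 0, 0]
r4 m[φ0→K] = [5, 9, 11]
r4 m[φ0→B] = [4, 2, 2]
r4 m[φ1→B] = [4, 6, 2]
r4 m[φ1→G] = [5, 7, 14]
r4 m[φ2→G] = [0, 2, 0]
r4 m[φ2→L] = [2, 8, 4]
r4 m[φ3→B] = [4, 6, 2]
r4 m[φ3→S] = [10, 5, 6]
r4 m[φ4→S] = [11, 14, 5]
r4 m[φ4→Q] = [4, 2, 9]
r4 m[φ5→C] = [5, 7, 11]
r4 m[φ5→Q] = [4, 2, 8]
r4 m[φ6→G] = [8, 7, 5]
r4 m[φ6→Q] = [4, 8, 2]
r4 m[φ7→B] = [10, 5, 6]
r4 m[φ7→Q] = [5, 7, 14]
r4 m[φ8→B] = [2, 6, 4]
r4 m[φ8→C] = [11, 5, 10]
r4 m[φ9→K] = [2, 8, 8]
r4 m[φ9→C] = [2, 2, 2]
r4 m[K→φ0] = [2, 8, 8]
r4 m[K→φ9] = [5, 9, 11]
r4 m[B→φ0] = [20, 23, 14]
r4 m[B→φ1] = [20, 19, 14]
r4 m[B→φ3] = [20, 19, 14]
r4 m[B→φ7] = [14, 20, 10]
r4 m[B→φ8] = [22, 19, 12]
r4 m[C→φ5] = [13, 7, 12]
r4 m[C→φ8] = [7, 9, 13]
r4 m[C→φ9] = [16, 12, 21]
r4 m[G→φ1] = [8, 9, 5]
r4 m[G→φ2] = [13, 14, 19]
r4 m[G→φ6] = [5, 9, 14]
r4 m[S→φ3] = [11, 14, 5]
r4 m[S→φ4] = [10, 5, 6]
r4 m[Q→φ4] = [13, 17, 24]
r4 m[Q→φ5] = [13, 17, 25]
r4 m[Q→φ6] = [13, 11, 31]
r4 m[Q→φ7] = [12, 12, 19]
r4 m[L→φ2] = [0, 0, 0]
r5 m[φ0→K] = [16, 20, 22]
r5 m[φ0→B] = [6, 9, 4]
r5 m[φ1→B] = [10, 11, 8]
r5 m[φ1→G] = [14, 16, 23]
r5 m[φ2→G] = [0, 2, 0]
r5 m[φ2→L] = [13, 19, 15]
r5 m[φ3→B] = [9, 11, 7]
r5 m[φ3→S] = [20, 15, 16]
r5 m[φ4→S] = [21, 22, 15]
r5 m[φ4→Q] = [8, 6, 13]
r5 m[φ5→C] = [17, 15, 19]
r5 m[φ5→Q] = [9, 10, 13]
r5 m[φ6→G] = [17, 16, 15]
r5 m[φ6→Q] = [9, 13, 7]
r5 m[φ7→B] = [18, 13, 12]
r5 m[φ7→Q] = [10, 12, 19]
r5 m[φ8→B] = [9, 13, 11]
r5 m[φ8→C] = [20, 14, 19]
r5 m[φ9→K] = [12, 16, 16]
r5 m[φ9→C] = [5, 5, 10]
r5 m[K→φ0] = [2, 8, 8]
r5 m[K→φ9] = [5, 9, 11]
r5 m[B→φ0] = [20, 23, 14]
r5 m[B→φ1] = [20, 19, 14]
r5 m[B→φ3] = [20, 19, 14]
r5 m[B→φ7] = [14, 20, 10]
r5 m[B→φ8] = [22, 19, 12]
r5 m[C→φ5] = [13, 7, 12]
r5 m[C→φ8] = [7, 9, 13]
r5 m[C→φ9] = [16, 12, 21]
r5 m[G→φ1] = [8, 9, 5]
r5 m[G→φ2] = [13, 14, 19]
r5 m[G→φ6] = [5, 9, 14]
r5 m[S→φ3] = [11, 14, 5]
r5 m[S→φ4] = [10, 5, 6]
r5 m[Q→φ4] = [13, 17, 24]
r5 m[Q→φ5] = [13, 17, 25]
r5 m[Q→φ6] = [13, 11, 31]
r5 m[Q→φ7] = [12, 12, 19]
r5 m[L→φ2] = [0, 0, 0]
no fixed point within 5 rounds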